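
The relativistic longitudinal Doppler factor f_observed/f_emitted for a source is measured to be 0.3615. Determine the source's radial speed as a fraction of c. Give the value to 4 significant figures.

β ≈ 0.7688

f_obs/f_src = √((1−β)/(1+β)) = 0.3615  ⇒  (1−β)/(1+β) = 0.130682
β = |1 − D²|/(1 + D²) = |1 − 0.130682|/(1 + 0.130682) = 0.7688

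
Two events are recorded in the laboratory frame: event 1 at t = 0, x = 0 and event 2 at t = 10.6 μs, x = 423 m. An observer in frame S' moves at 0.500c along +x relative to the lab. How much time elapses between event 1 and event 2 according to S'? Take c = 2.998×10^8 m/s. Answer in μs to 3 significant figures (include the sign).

Δt' ≈ 11.4 μs

γ = 1/√(1 − 0.500²) = 1.1547
Δt' = γ(Δt − vΔx/c²) = 1.1547 × (10.6 μs − 0.500×423 m / (2.998×10^8 m/s))
= 1.1547 × (9.8945 μs) = 11.4 μs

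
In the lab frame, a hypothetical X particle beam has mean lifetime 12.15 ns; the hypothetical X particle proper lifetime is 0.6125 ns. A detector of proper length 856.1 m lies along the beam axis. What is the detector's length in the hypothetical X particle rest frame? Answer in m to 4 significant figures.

Time dilation ⇒ γ = Δt/τ₀ = 12.15/0.6125 = 19.8367
Length contraction: L = L₀/γ = 856.1/19.8367 = 43.16 m

L ≈ 43.16 m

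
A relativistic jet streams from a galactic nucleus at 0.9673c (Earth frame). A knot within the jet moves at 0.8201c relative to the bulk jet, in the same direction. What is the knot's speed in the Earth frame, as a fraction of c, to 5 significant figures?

u ≈ 0.99672c

Relativistic velocity addition: u = (u' + v)/(1 + u'v/c²)
= (0.8201 + 0.9673)/(1 + 0.8201×0.9673) = 1.7874/1.793283 = 0.99672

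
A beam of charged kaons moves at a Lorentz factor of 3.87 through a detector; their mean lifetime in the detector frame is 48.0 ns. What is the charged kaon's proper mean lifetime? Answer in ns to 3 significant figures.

τ₀ ≈ 12.4 ns

γ = 3.87 (given)
Proper time: τ₀ = Δt/γ = 48.0/3.87 = 12.4 ns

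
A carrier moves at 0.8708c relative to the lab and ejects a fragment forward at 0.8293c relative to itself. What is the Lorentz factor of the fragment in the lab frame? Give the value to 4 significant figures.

γ ≈ 6.269

u_lab = (0.8293 + 0.8708)/(1 + 0.8293×0.8708) = 1.7001/1.722154 = 0.9871937
γ = 1/√(1 − 0.9871937²) = 6.269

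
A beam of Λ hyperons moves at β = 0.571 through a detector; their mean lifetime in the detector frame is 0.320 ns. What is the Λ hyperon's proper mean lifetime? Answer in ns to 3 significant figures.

τ₀ ≈ 0.263 ns

γ = 1/√(1 − 0.571²) = 1.2181
Proper time: τ₀ = Δt/γ = 0.320/1.2181 = 0.263 ns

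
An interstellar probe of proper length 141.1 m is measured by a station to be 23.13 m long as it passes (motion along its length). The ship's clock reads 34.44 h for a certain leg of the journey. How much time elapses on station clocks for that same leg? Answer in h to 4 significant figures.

Length contraction ⇒ γ = L₀/L = 141.1/23.13 = 6.10030
Time dilation: Δt = γτ₀ = 6.10030 × 34.44 h = 210.1 h

Δt ≈ 210.1 h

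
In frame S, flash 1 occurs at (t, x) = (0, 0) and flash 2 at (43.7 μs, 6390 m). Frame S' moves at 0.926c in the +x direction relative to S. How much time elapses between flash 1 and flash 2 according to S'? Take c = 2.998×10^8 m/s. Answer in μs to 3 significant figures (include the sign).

γ = 1/√(1 − 0.926²) = 2.6488
Δt' = γ(Δt − vΔx/c²) = 2.6488 × (43.7 μs − 0.926×6390 m / (2.998×10^8 m/s))
= 2.6488 × (23.963 μs) = 63.5 μs

Δt' ≈ 63.5 μs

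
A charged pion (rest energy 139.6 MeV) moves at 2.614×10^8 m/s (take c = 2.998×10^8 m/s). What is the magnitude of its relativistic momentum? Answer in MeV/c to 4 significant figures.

p ≈ 248.6 MeV/c

β = v/c = 2.614×10^8 / 2.998×10^8 = 0.871915
γ = 1/√(1 − 0.871915²) = 2.04224
p = γβm₀c = 2.04224 × 0.871915 × 139.6 MeV/c = 248.6 MeV/c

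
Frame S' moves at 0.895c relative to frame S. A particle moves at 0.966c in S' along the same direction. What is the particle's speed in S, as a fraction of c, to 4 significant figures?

Relativistic velocity addition: u = (u' + v)/(1 + u'v/c²)
= (0.966 + 0.895)/(1 + 0.966×0.895) = 1.861/1.86457 = 0.9981

u ≈ 0.9981c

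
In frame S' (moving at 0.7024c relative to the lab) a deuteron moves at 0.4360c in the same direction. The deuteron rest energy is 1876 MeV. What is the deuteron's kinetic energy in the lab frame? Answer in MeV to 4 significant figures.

K ≈ 1950 MeV

u_lab = (0.4360 + 0.7024)/(1 + 0.4360×0.7024) = 0.8715048
γ = 1/√(1 − 0.8715048²) = 2.03921
K = (γ − 1)m₀c² = (2.03921 − 1) × 1876 = 1.03921 × 1876 = 1950 MeV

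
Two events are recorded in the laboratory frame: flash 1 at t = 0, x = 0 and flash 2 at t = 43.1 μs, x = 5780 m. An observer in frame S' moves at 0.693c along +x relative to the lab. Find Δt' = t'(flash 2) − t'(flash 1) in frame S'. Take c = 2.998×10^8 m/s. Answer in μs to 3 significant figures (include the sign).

Δt' ≈ 41.3 μs

γ = 1/√(1 − 0.693²) = 1.3871
Δt' = γ(Δt − vΔx/c²) = 1.3871 × (43.1 μs − 0.693×5780 m / (2.998×10^8 m/s))
= 1.3871 × (29.739 μs) = 41.3 μs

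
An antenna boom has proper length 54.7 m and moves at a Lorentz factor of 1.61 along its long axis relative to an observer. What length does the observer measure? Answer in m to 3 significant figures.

L ≈ 34.0 m

γ = 1.61 (given)
Length contraction: L = L₀/γ = 54.7/1.61 = 34.0 m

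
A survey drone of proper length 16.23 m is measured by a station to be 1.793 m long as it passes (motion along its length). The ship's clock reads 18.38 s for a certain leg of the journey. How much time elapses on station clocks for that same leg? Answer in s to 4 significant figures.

Δt ≈ 166.4 s

Length contraction ⇒ γ = L₀/L = 16.23/1.793 = 9.05187
Time dilation: Δt = γτ₀ = 9.05187 × 18.38 s = 166.4 s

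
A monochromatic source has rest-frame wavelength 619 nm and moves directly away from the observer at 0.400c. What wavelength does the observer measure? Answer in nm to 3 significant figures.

Relativistic Doppler: λ_obs = λ_src √((1+β)/(1−β))
= 619 × √(1.4000/0.60000) = 619 × 1.5275 = 946 nm

λ_obs ≈ 946 nm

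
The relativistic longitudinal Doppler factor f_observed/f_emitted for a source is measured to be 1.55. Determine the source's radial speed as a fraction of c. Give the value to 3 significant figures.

f_obs/f_src = √((1+β)/(1−β)) = 1.55  ⇒  (1+β)/(1−β) = 2.4025
β = |1 − D²|/(1 + D²) = |1 − 2.4025|/(1 + 2.4025) = 0.412

β ≈ 0.412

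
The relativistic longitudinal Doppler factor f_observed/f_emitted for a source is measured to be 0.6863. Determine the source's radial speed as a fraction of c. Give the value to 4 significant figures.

β ≈ 0.3596

f_obs/f_src = √((1−β)/(1+β)) = 0.6863  ⇒  (1−β)/(1+β) = 0.471008
β = |1 − D²|/(1 + D²) = |1 − 0.471008|/(1 + 0.471008) = 0.3596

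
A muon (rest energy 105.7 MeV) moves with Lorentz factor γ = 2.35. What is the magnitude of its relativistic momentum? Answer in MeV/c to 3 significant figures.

β = √(1 − 1/γ²) = √(1 − 1/2.35²) = 0.90494
p = γβm₀c = 2.35 × 0.90494 × 105.7 MeV/c = 225 MeV/c

p ≈ 225 MeV/c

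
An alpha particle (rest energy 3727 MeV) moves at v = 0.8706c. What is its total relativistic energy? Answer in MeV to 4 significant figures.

E ≈ 7575 MeV

γ = 1/√(1 − 0.8706²) = 2.03256
E = γm₀c² = 2.03256 × 3727 MeV = 7575 MeV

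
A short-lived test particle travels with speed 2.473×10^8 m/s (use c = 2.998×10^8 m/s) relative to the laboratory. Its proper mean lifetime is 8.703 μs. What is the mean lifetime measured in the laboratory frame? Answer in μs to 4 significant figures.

β = v/c = 2.473×10^8 / 2.998×10^8 = 0.824883
γ = 1/√(1 − 0.824883²) = 1.76896
Time dilation: Δt = γτ₀ = 1.76896 × 8.703 μs = 15.40 μs

Δt ≈ 15.40 μs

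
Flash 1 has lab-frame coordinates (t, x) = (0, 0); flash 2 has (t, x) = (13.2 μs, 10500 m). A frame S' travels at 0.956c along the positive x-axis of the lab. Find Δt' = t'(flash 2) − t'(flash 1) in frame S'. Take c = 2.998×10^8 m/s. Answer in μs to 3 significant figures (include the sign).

Δt' ≈ -69.1 μs

γ = 1/√(1 − 0.956²) = 3.4087
Δt' = γ(Δt − vΔx/c²) = 3.4087 × (13.2 μs − 0.956×10500 m / (2.998×10^8 m/s))
= 3.4087 × (-20.282 μs) = -69.1 μs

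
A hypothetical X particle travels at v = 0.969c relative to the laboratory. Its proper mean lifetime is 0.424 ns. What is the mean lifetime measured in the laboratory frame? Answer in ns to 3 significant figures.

Δt ≈ 1.72 ns

γ = 1/√(1 − 0.969²) = 4.0476
Time dilation: Δt = γτ₀ = 4.0476 × 0.424 ns = 1.72 ns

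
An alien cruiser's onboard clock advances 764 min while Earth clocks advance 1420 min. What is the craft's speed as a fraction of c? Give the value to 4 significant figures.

γ = Δt/τ₀ = 1420/764 = 1.85864
β = √(1 − 1/γ²) = √(1 − 1/1.85864²) = 0.8429

β ≈ 0.8429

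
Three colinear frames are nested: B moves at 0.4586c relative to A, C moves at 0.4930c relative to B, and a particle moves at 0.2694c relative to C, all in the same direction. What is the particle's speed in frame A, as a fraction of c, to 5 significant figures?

Compose boost 2: (0.4930 + 0.4586)/(1 + 0.4930×0.4586) = 0.95160/1.226090 = 0.7761259
Compose boost 3: (0.2694 + 0.7761259)/(1 + 0.2694×0.7761259) = 1.045526/1.209088 = 0.86472

u ≈ 0.86472c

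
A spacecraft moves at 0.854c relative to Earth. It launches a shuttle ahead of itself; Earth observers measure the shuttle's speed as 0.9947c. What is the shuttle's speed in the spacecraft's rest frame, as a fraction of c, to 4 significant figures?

Inverse velocity addition: u' = (u − v)/(1 − uv/c²)
= (0.9947 − 0.854)/(1 − 0.9947×0.854) = 0.1407/0.150526 = 0.9347

u' ≈ 0.9347c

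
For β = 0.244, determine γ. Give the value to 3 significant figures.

γ = 1/√(1 − β²) = 1/√(1 − 0.244²) = 1/√(0.94046) = 1.03

γ ≈ 1.03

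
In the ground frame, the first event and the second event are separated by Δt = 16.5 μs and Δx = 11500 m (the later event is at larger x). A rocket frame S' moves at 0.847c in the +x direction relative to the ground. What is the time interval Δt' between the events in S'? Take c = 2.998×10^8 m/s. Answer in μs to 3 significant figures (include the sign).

Δt' ≈ -30.1 μs

γ = 1/√(1 − 0.847²) = 1.8811
Δt' = γ(Δt − vΔx/c²) = 1.8811 × (16.5 μs − 0.847×11500 m / (2.998×10^8 m/s))
= 1.8811 × (-15.990 μs) = -30.1 μs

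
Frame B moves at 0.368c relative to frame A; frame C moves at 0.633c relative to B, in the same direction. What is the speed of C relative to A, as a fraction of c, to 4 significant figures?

u ≈ 0.8119c

Compose boost 2: (0.633 + 0.368)/(1 + 0.633×0.368) = 1.001/1.23294 = 0.8119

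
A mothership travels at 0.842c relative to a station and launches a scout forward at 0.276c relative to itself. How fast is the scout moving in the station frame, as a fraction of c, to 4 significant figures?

Compose boost 2: (0.276 + 0.842)/(1 + 0.276×0.842) = 1.118/1.23239 = 0.9072

u ≈ 0.9072c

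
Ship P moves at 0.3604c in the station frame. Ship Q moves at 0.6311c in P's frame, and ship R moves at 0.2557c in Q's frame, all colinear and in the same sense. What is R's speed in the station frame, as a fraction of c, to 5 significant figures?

Compose boost 2: (0.6311 + 0.3604)/(1 + 0.6311×0.3604) = 0.99150/1.227448 = 0.8077732
Compose boost 3: (0.2557 + 0.8077732)/(1 + 0.2557×0.8077732) = 1.063473/1.206548 = 0.88142

u ≈ 0.88142c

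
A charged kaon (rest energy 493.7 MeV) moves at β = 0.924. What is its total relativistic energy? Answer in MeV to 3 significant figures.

E ≈ 1290 MeV

γ = 1/√(1 − 0.924²) = 2.6151
E = γm₀c² = 2.6151 × 493.7 MeV = 1290 MeV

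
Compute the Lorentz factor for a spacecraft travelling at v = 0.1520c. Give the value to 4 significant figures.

γ = 1/√(1 − β²) = 1/√(1 − 0.1520²) = 1/√(0.976896) = 1.012

γ ≈ 1.012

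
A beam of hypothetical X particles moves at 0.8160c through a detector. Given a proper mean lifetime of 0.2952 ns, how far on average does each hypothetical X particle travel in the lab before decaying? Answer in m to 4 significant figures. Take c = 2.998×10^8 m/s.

d ≈ 0.1249 m

γ = 1/√(1 − 0.8160²) = 1.72995
Dilated lifetime: Δt = γτ₀ = 1.72995 × 0.2952 ns = 0.510681 ns
d = vΔt = 0.8160c × 0.510681 ns = 2.44637×10^8 m/s × 5.10681×10^-10 s = 0.1249 m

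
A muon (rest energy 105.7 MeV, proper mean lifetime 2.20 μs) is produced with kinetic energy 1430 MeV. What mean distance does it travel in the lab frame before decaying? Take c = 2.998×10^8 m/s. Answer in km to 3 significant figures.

γ = 1 + K/(m₀c²) = 1 + 1430/105.7 = 14.529
β = √(1 − 1/γ²) = 0.99763
Dilated lifetime: γτ₀ = 14.529 × 2.20 μs = 31.963 μs
d = βc·γτ₀ = 0.99763 × (2.998×10^8 m/s) × 3.1963×10^-5 s = 9.56 km

d ≈ 9.56 km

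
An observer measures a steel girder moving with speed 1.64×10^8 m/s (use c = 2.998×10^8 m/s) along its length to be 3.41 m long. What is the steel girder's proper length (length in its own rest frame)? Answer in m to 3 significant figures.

L₀ ≈ 4.07 m

β = v/c = 1.64×10^8 / 2.998×10^8 = 0.54703
γ = 1/√(1 − 0.54703²) = 1.1946
L₀ = γL = 1.1946 × 3.41 = 4.07 m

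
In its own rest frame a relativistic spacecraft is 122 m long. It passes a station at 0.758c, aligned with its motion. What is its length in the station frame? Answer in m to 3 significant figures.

γ = 1/√(1 − 0.758²) = 1.5331
Length contraction: L = L₀/γ = 122/1.5331 = 79.6 m

L ≈ 79.6 m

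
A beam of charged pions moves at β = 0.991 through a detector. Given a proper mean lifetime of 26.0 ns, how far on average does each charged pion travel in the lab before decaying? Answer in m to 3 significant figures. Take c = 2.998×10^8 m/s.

d ≈ 57.7 m

γ = 1/√(1 − 0.991²) = 7.4704
Dilated lifetime: Δt = γτ₀ = 7.4704 × 26.0 ns = 194.23 ns
d = vΔt = 0.991c × 194.23 ns = 2.9710×10^8 m/s × 1.9423×10^-7 s = 57.7 m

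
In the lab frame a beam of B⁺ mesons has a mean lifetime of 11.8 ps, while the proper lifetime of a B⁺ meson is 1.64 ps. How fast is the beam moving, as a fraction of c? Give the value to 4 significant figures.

γ = Δt/τ₀ = 11.8/1.64 = 7.19512
β = √(1 − 1/γ²) = √(1 − 1/7.19512²) = 0.9903

β ≈ 0.9903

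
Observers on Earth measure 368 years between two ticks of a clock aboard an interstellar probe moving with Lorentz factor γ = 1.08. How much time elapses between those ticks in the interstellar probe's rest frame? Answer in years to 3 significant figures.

τ₀ ≈ 341 years

γ = 1.08 (given)
Proper time: τ₀ = Δt/γ = 368/1.08 = 341 years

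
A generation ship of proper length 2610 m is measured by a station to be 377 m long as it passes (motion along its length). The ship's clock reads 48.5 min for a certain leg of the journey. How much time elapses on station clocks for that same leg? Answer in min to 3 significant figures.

Length contraction ⇒ γ = L₀/L = 2610/377 = 6.9231
Time dilation: Δt = γτ₀ = 6.9231 × 48.5 min = 336 min

Δt ≈ 336 min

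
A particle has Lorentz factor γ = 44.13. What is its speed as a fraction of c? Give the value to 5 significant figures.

β ≈ 0.99974

β = √(1 − 1/γ²) = √(1 − 1/44.13²) = √(0.9994865) = 0.99974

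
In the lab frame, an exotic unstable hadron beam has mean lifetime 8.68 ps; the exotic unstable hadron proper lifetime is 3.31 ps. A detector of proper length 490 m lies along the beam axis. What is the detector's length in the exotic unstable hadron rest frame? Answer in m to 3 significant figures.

L ≈ 187 m

Time dilation ⇒ γ = Δt/τ₀ = 8.68/3.31 = 2.6224
Length contraction: L = L₀/γ = 490/2.6224 = 187 m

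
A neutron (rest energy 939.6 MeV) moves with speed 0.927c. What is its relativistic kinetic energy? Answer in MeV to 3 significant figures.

K ≈ 1570 MeV

γ = 1/√(1 − 0.927²) = 2.6662
K = (γ − 1)m₀c² = (2.6662 − 1) × 939.6 MeV = 1.6662 × 939.6 MeV = 1570 MeV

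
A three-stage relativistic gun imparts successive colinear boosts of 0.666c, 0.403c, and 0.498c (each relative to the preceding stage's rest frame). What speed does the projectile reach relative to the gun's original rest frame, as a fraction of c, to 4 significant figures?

Compose boost 2: (0.403 + 0.666)/(1 + 0.403×0.666) = 1.069/1.26840 = 0.842795
Compose boost 3: (0.498 + 0.842795)/(1 + 0.498×0.842795) = 1.34080/1.41971 = 0.9444

u ≈ 0.9444c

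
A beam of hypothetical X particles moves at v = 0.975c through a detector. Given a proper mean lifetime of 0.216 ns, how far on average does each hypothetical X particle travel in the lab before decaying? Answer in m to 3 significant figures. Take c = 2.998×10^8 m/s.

d ≈ 0.284 m

γ = 1/√(1 − 0.975²) = 4.5004
Dilated lifetime: Δt = γτ₀ = 4.5004 × 0.216 ns = 0.97208 ns
d = vΔt = 0.975c × 0.97208 ns = 2.9230×10^8 m/s × 9.7208×10^-10 s = 0.284 m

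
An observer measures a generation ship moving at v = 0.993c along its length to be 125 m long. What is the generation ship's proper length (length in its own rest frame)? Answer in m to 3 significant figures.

L₀ ≈ 1060 m

γ = 1/√(1 − 0.993²) = 8.4664
L₀ = γL = 8.4664 × 125 = 1060 m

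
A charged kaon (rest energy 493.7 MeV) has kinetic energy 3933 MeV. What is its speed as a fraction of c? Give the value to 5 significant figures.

γ = 1 + K/(m₀c²) = 1 + 3933/493.7 = 8.966376
β = √(1 − 1/γ²) = 0.99376

β ≈ 0.99376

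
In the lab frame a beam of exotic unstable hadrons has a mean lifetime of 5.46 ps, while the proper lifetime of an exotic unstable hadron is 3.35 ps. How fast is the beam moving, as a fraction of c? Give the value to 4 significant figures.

β ≈ 0.7897

γ = Δt/τ₀ = 5.46/3.35 = 1.62985
β = √(1 − 1/γ²) = √(1 − 1/1.62985²) = 0.7897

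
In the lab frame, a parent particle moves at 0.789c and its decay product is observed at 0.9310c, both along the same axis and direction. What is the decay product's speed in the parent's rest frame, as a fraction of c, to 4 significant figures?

Inverse velocity addition: u' = (u − v)/(1 − uv/c²)
= (0.9310 − 0.789)/(1 − 0.9310×0.789) = 0.1420/0.265441 = 0.5350

u' ≈ 0.5350c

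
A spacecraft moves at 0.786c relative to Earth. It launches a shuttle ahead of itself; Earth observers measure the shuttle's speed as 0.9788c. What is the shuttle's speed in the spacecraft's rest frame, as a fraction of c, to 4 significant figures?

Inverse velocity addition: u' = (u − v)/(1 − uv/c²)
= (0.9788 − 0.786)/(1 − 0.9788×0.786) = 0.1928/0.230663 = 0.8359

u' ≈ 0.8359c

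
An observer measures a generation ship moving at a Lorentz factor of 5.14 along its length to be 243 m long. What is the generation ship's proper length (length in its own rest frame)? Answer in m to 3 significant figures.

γ = 5.14 (given)
L₀ = γL = 5.14 × 243 = 1250 m

L₀ ≈ 1250 m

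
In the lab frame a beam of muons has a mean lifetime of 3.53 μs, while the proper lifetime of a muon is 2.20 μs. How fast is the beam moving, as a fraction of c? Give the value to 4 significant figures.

γ = Δt/τ₀ = 3.53/2.20 = 1.60455
β = √(1 − 1/γ²) = √(1 − 1/1.60455²) = 0.7820

β ≈ 0.7820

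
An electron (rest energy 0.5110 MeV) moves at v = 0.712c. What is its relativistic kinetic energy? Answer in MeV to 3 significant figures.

γ = 1/√(1 − 0.712²) = 1.4241
K = (γ − 1)m₀c² = (1.4241 − 1) × 0.5110 MeV = 0.42414 × 0.5110 MeV = 0.217 MeV

K ≈ 0.217 MeV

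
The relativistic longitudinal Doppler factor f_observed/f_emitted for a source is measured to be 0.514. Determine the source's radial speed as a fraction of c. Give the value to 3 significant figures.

f_obs/f_src = √((1−β)/(1+β)) = 0.514  ⇒  (1−β)/(1+β) = 0.26420
β = |1 − D²|/(1 + D²) = |1 − 0.26420|/(1 + 0.26420) = 0.582

β ≈ 0.582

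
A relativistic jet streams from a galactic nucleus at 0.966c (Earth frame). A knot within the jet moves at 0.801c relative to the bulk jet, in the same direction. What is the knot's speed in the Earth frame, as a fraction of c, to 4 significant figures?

Relativistic velocity addition: u = (u' + v)/(1 + u'v/c²)
= (0.801 + 0.966)/(1 + 0.801×0.966) = 1.767/1.77377 = 0.9962

u ≈ 0.9962c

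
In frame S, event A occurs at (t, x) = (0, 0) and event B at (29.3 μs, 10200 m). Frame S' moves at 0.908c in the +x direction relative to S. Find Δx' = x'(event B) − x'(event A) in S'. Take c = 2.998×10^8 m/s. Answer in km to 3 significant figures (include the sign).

γ = 1/√(1 − 0.908²) = 2.3868
Δx' = γ(Δx − vΔt) = 2.3868 × (10200 m − 0.908×(2.998×10^8 m/s)×29.3×10^-6 s)
= 2.3868 × (2224.0 m) = 5.31 km

Δx' ≈ 5.31 km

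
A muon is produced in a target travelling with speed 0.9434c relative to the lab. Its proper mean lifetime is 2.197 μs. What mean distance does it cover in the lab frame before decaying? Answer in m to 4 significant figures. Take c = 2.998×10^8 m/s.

γ = 1/√(1 − 0.9434²) = 3.01516
Dilated lifetime: Δt = γτ₀ = 3.01516 × 2.197 μs = 6.62431 μs
d = vΔt = 0.9434c × 6.62431 μs = 2.82831×10^8 m/s × 6.62431×10^-6 s = 1874 m

d ≈ 1874 m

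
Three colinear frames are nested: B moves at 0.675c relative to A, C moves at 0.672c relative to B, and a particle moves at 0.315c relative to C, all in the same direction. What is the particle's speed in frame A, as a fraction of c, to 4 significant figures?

u ≈ 0.9611c

Compose boost 2: (0.672 + 0.675)/(1 + 0.672×0.675) = 1.347/1.45360 = 0.926665
Compose boost 3: (0.315 + 0.926665)/(1 + 0.315×0.926665) = 1.24166/1.29190 = 0.9611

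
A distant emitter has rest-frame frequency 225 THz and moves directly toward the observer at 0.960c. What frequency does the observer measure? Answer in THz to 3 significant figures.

Relativistic Doppler: f_obs = f_src √((1+β)/(1−β))
= 225 × √(1.9600/0.040000) = 225 × 7.0000 = 1570 THz

f_obs ≈ 1570 THz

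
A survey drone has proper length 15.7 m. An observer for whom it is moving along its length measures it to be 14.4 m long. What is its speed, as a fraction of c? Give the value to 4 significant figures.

β ≈ 0.3984

γ = L₀/L = 15.7/14.4 = 1.09028
β = √(1 − 1/γ²) = 0.3984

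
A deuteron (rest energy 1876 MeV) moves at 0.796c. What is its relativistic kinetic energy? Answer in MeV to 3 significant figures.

γ = 1/√(1 − 0.796²) = 1.6521
K = (γ − 1)m₀c² = (1.6521 − 1) × 1876 MeV = 0.65208 × 1876 MeV = 1220 MeV

K ≈ 1220 MeV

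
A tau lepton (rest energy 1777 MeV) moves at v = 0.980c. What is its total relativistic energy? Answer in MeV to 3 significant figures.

γ = 1/√(1 − 0.980²) = 5.0252
E = γm₀c² = 5.0252 × 1777 MeV = 8930 MeV

E ≈ 8930 MeV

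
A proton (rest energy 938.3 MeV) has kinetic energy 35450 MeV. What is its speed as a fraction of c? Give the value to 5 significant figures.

β ≈ 0.99967

γ = 1 + K/(m₀c²) = 1 + 35450/938.3 = 38.78109
β = √(1 − 1/γ²) = 0.99967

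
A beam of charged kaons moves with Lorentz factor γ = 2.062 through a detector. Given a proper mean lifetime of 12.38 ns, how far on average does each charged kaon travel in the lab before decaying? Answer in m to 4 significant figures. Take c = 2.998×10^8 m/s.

d ≈ 6.693 m

β = √(1 − 1/γ²) = √(1 − 1/2.062²) = 0.874533
Dilated lifetime: Δt = γτ₀ = 2.062 × 12.38 ns = 25.5276 ns
d = vΔt = 0.874533c × 25.5276 ns = 2.62185×10^8 m/s × 2.55276×10^-8 s = 6.693 m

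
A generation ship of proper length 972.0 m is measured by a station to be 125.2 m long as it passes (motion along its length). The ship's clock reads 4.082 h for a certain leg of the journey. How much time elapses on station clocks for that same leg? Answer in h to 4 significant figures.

Δt ≈ 31.69 h

Length contraction ⇒ γ = L₀/L = 972.0/125.2 = 7.76358
Time dilation: Δt = γτ₀ = 7.76358 × 4.082 h = 31.69 h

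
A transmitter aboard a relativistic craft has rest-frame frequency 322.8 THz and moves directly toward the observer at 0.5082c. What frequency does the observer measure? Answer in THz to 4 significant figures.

f_obs ≈ 565.3 THz

Relativistic Doppler: f_obs = f_src √((1+β)/(1−β))
= 322.8 × √(1.50820/0.491800) = 322.8 × 1.75120 = 565.3 THz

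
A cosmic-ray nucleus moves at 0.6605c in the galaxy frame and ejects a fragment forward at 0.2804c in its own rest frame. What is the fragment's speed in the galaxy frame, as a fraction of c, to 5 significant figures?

u ≈ 0.79387c

Compose boost 2: (0.2804 + 0.6605)/(1 + 0.2804×0.6605) = 0.94090/1.185204 = 0.79387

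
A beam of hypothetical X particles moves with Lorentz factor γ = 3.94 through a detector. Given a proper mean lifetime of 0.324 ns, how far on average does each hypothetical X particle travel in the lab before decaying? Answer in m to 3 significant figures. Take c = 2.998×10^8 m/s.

d ≈ 0.370 m

β = √(1 − 1/γ²) = √(1 − 1/3.94²) = 0.96725
Dilated lifetime: Δt = γτ₀ = 3.94 × 0.324 ns = 1.2766 ns
d = vΔt = 0.96725c × 1.2766 ns = 2.8998×10^8 m/s × 1.2766×10^-9 s = 0.370 m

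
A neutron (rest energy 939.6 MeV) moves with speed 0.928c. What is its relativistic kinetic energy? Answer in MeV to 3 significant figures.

K ≈ 1580 MeV

γ = 1/√(1 − 0.928²) = 2.6840
K = (γ − 1)m₀c² = (2.6840 − 1) × 939.6 MeV = 1.6840 × 939.6 MeV = 1580 MeV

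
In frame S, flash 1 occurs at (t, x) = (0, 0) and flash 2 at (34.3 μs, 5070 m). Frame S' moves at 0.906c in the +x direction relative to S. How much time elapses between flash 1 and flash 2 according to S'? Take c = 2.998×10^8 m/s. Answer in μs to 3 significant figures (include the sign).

Δt' ≈ 44.8 μs

γ = 1/√(1 − 0.906²) = 2.3625
Δt' = γ(Δt − vΔx/c²) = 2.3625 × (34.3 μs − 0.906×5070 m / (2.998×10^8 m/s))
= 2.3625 × (18.978 μs) = 44.8 μs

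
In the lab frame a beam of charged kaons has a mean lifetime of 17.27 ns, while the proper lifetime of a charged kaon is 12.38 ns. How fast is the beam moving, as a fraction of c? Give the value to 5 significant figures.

β ≈ 0.69723

γ = Δt/τ₀ = 17.27/12.38 = 1.394992
β = √(1 − 1/γ²) = √(1 − 1/1.394992²) = 0.69723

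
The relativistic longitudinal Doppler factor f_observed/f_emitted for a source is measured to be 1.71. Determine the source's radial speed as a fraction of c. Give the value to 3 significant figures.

β ≈ 0.490

f_obs/f_src = √((1+β)/(1−β)) = 1.71  ⇒  (1+β)/(1−β) = 2.9241
β = |1 − D²|/(1 + D²) = |1 − 2.9241|/(1 + 2.9241) = 0.490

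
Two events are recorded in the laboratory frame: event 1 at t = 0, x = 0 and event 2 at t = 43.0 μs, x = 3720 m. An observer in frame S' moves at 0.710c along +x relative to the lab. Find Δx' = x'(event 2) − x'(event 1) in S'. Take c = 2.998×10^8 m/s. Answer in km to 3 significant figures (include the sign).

Δx' ≈ -7.71 km

γ = 1/√(1 − 0.710²) = 1.4200
Δx' = γ(Δx − vΔt) = 1.4200 × (3720 m − 0.710×(2.998×10^8 m/s)×43.0×10^-6 s)
= 1.4200 × (-5432.9 m) = -7.71 km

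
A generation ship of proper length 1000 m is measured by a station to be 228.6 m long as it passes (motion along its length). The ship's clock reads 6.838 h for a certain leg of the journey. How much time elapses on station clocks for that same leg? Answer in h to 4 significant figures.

Length contraction ⇒ γ = L₀/L = 1000/228.6 = 4.37445
Time dilation: Δt = γτ₀ = 4.37445 × 6.838 h = 29.91 h

Δt ≈ 29.91 h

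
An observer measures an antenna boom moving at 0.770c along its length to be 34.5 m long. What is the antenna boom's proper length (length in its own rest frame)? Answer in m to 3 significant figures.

γ = 1/√(1 − 0.770²) = 1.5673
L₀ = γL = 1.5673 × 34.5 = 54.1 m

L₀ ≈ 54.1 m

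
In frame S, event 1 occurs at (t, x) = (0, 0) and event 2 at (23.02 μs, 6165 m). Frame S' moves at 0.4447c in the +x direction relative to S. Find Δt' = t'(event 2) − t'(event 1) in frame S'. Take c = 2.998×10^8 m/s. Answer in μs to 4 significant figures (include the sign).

γ = 1/√(1 − 0.4447²) = 1.11647
Δt' = γ(Δt − vΔx/c²) = 1.11647 × (23.02 μs − 0.4447×6165 m / (2.998×10^8 m/s))
= 1.11647 × (13.8753 μs) = 15.49 μs

Δt' ≈ 15.49 μs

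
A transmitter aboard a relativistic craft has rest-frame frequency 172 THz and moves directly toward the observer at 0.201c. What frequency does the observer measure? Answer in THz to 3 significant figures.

f_obs ≈ 211 THz

Relativistic Doppler: f_obs = f_src √((1+β)/(1−β))
= 172 × √(1.2010/0.79900) = 172 × 1.2260 = 211 THz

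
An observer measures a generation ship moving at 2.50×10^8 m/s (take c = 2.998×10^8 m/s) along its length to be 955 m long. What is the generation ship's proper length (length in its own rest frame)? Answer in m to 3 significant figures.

β = v/c = 2.50×10^8 / 2.998×10^8 = 0.83389
γ = 1/√(1 − 0.83389²) = 1.8118
L₀ = γL = 1.8118 × 955 = 1730 m

L₀ ≈ 1730 m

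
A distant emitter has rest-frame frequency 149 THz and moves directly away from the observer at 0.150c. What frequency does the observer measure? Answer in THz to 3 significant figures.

Relativistic Doppler: f_obs = f_src √((1−β)/(1+β))
= 149 × √(0.85000/1.1500) = 149 × 0.85973 = 128 THz

f_obs ≈ 128 THz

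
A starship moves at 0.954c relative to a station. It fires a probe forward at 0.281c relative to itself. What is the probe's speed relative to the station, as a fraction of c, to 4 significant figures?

Relativistic velocity addition: u = (u' + v)/(1 + u'v/c²)
= (0.281 + 0.954)/(1 + 0.281×0.954) = 1.235/1.26807 = 0.9739

u ≈ 0.9739c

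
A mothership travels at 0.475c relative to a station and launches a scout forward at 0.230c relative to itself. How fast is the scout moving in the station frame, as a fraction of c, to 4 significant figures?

Compose boost 2: (0.230 + 0.475)/(1 + 0.230×0.475) = 0.7050/1.10925 = 0.6356

u ≈ 0.6356c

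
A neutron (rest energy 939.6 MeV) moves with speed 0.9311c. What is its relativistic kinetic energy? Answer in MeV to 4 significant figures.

K ≈ 1636 MeV

γ = 1/√(1 − 0.9311²) = 2.74150
K = (γ − 1)m₀c² = (2.74150 − 1) × 939.6 MeV = 1.74150 × 939.6 MeV = 1636 MeV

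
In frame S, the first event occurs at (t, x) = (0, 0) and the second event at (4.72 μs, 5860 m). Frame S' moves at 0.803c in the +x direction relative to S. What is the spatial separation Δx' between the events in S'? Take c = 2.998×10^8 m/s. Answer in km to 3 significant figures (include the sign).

Δx' ≈ 7.93 km

γ = 1/√(1 − 0.803²) = 1.6779
Δx' = γ(Δx − vΔt) = 1.6779 × (5860 m − 0.803×(2.998×10^8 m/s)×4.72×10^-6 s)
= 1.6779 × (4723.7 m) = 7.93 km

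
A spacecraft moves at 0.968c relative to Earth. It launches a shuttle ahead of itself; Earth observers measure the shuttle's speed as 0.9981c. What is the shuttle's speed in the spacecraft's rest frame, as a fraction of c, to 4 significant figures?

Inverse velocity addition: u' = (u − v)/(1 − uv/c²)
= (0.9981 − 0.968)/(1 − 0.9981×0.968) = 0.03010/0.0338392 = 0.8895

u' ≈ 0.8895c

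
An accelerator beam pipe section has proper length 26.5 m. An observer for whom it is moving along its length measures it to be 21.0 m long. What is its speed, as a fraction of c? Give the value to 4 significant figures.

γ = L₀/L = 26.5/21.0 = 1.26190
β = √(1 − 1/γ²) = 0.6099

β ≈ 0.6099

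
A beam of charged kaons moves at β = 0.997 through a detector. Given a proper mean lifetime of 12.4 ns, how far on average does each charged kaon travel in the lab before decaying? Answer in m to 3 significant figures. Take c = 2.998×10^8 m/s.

d ≈ 47.9 m

γ = 1/√(1 − 0.997²) = 12.920
Dilated lifetime: Δt = γτ₀ = 12.920 × 12.4 ns = 160.20 ns
d = vΔt = 0.997c × 160.20 ns = 2.9890×10^8 m/s × 1.6020×10^-7 s = 47.9 m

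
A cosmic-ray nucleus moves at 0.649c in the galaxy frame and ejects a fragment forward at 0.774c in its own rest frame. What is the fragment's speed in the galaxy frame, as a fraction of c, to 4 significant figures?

Compose boost 2: (0.774 + 0.649)/(1 + 0.774×0.649) = 1.423/1.50233 = 0.9472

u ≈ 0.9472c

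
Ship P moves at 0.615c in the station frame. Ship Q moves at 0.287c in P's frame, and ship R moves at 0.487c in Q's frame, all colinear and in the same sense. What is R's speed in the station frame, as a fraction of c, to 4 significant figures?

Compose boost 2: (0.287 + 0.615)/(1 + 0.287×0.615) = 0.9020/1.17650 = 0.766678
Compose boost 3: (0.487 + 0.766678)/(1 + 0.487×0.766678) = 1.25368/1.37337 = 0.9128

u ≈ 0.9128c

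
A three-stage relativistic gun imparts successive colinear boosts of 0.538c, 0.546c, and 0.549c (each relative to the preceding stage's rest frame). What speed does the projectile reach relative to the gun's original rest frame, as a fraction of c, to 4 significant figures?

u ≈ 0.9499c

Compose boost 2: (0.546 + 0.538)/(1 + 0.546×0.538) = 1.084/1.29375 = 0.837876
Compose boost 3: (0.549 + 0.837876)/(1 + 0.549×0.837876) = 1.38688/1.45999 = 0.9499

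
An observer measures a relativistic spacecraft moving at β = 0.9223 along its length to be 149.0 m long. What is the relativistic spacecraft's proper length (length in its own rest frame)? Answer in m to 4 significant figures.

γ = 1/√(1 − 0.9223²) = 2.58749
L₀ = γL = 2.58749 × 149.0 = 385.5 m

L₀ ≈ 385.5 m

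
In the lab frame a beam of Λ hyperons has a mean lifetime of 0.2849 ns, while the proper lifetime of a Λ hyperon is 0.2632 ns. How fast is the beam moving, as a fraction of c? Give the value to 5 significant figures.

β ≈ 0.38280

γ = Δt/τ₀ = 0.2849/0.2632 = 1.082447
β = √(1 − 1/γ²) = √(1 − 1/1.082447²) = 0.38280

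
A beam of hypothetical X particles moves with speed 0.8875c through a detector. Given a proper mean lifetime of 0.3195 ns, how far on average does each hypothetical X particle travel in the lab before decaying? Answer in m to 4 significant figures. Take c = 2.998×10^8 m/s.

γ = 1/√(1 − 0.8875²) = 2.17010
Dilated lifetime: Δt = γτ₀ = 2.17010 × 0.3195 ns = 0.693348 ns
d = vΔt = 0.8875c × 0.693348 ns = 2.66072×10^8 m/s × 6.93348×10^-10 s = 0.1845 m

d ≈ 0.1845 m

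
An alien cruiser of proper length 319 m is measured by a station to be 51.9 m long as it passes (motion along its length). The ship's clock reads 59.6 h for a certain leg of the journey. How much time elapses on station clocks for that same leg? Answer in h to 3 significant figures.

Δt ≈ 366 h

Length contraction ⇒ γ = L₀/L = 319/51.9 = 6.1464
Time dilation: Δt = γτ₀ = 6.1464 × 59.6 h = 366 h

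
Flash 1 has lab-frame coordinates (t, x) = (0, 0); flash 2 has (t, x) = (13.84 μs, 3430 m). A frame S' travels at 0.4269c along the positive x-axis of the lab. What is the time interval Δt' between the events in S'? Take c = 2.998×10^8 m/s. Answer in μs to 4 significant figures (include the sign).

Δt' ≈ 9.904 μs

γ = 1/√(1 − 0.4269²) = 1.10583
Δt' = γ(Δt − vΔx/c²) = 1.10583 × (13.84 μs − 0.4269×3430 m / (2.998×10^8 m/s))
= 1.10583 × (8.95585 μs) = 9.904 μs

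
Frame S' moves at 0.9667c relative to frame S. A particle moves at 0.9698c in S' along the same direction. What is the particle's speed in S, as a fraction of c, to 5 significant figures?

Relativistic velocity addition: u = (u' + v)/(1 + u'v/c²)
= (0.9698 + 0.9667)/(1 + 0.9698×0.9667) = 1.9365/1.937506 = 0.99948

u ≈ 0.99948c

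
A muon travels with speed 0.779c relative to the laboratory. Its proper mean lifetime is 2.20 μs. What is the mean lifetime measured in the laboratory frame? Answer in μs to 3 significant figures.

Δt ≈ 3.51 μs

γ = 1/√(1 − 0.779²) = 1.5948
Time dilation: Δt = γτ₀ = 1.5948 × 2.20 μs = 3.51 μs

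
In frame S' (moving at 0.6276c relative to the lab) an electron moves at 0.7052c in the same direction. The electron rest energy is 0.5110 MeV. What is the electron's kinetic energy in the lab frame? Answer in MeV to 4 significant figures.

u_lab = (0.7052 + 0.6276)/(1 + 0.7052×0.6276) = 0.9238980
γ = 1/√(1 − 0.9238980²) = 2.61343
K = (γ − 1)m₀c² = (2.61343 − 1) × 0.5110 = 1.61343 × 0.5110 = 0.8245 MeV

K ≈ 0.8245 MeV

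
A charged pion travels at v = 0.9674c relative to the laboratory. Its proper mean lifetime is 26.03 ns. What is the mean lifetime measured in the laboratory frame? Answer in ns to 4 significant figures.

γ = 1/√(1 − 0.9674²) = 3.94862
Time dilation: Δt = γτ₀ = 3.94862 × 26.03 ns = 102.8 ns

Δt ≈ 102.8 ns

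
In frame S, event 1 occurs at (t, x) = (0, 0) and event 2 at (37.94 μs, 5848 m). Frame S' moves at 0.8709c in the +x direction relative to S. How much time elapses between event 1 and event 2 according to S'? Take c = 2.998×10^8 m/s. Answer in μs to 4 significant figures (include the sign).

Δt' ≈ 42.63 μs

γ = 1/√(1 − 0.8709²) = 2.03475
Δt' = γ(Δt − vΔx/c²) = 2.03475 × (37.94 μs − 0.8709×5848 m / (2.998×10^8 m/s))
= 2.03475 × (20.9519 μs) = 42.63 μs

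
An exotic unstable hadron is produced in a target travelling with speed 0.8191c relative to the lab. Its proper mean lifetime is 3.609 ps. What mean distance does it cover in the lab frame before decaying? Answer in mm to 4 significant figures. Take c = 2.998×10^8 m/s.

γ = 1/√(1 − 0.8191²) = 1.74322
Dilated lifetime: Δt = γτ₀ = 1.74322 × 3.609 ps = 6.29128 ps
d = vΔt = 0.8191c × 6.29128 ps = 2.45566×10^8 m/s × 6.29128×10^-12 s = 1.545 mm

d ≈ 1.545 mm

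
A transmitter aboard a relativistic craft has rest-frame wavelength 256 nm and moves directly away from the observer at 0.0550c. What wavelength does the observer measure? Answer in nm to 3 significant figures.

Relativistic Doppler: λ_obs = λ_src √((1+β)/(1−β))
= 256 × √(1.0550/0.94500) = 256 × 1.0566 = 270 nm

λ_obs ≈ 270 nm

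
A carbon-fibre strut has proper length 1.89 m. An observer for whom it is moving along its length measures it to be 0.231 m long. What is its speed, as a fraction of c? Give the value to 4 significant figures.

β ≈ 0.9925

γ = L₀/L = 1.89/0.231 = 8.18182
β = √(1 − 1/γ²) = 0.9925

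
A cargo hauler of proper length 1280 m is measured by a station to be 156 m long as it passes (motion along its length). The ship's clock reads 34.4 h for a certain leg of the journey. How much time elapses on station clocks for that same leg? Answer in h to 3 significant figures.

Δt ≈ 282 h

Length contraction ⇒ γ = L₀/L = 1280/156 = 8.2051
Time dilation: Δt = γτ₀ = 8.2051 × 34.4 h = 282 h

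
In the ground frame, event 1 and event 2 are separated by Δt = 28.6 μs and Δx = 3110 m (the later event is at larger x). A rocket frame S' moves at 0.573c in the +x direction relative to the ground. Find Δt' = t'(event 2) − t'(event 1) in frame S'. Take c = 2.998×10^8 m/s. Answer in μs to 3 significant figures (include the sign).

γ = 1/√(1 − 0.573²) = 1.2202
Δt' = γ(Δt − vΔx/c²) = 1.2202 × (28.6 μs − 0.573×3110 m / (2.998×10^8 m/s))
= 1.2202 × (22.656 μs) = 27.6 μs

Δt' ≈ 27.6 μs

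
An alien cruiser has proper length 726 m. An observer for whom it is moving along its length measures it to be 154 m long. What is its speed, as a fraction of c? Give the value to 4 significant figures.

γ = L₀/L = 726/154 = 4.71429
β = √(1 − 1/γ²) = 0.9772

β ≈ 0.9772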